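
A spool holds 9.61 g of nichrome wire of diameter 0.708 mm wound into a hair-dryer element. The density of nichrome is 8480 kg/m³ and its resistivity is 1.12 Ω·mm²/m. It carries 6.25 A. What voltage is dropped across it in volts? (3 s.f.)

51.2 V

ρ = 1.12 Ω·mm²/m = 1.12×10^-6 Ω·m
A = π(d/2)² = π(3.5400e-04 m)² = 3.9369e-07 m²
L = m/(density·A) = 0.00961/(8480×3.9369e-07) = 2.879 m
R = ρL/A = (1.12×10^-6)(2.879)/(3.9369e-07) = 8.189 Ω
V = IR = 6.25 × 8.189 = 51.2 V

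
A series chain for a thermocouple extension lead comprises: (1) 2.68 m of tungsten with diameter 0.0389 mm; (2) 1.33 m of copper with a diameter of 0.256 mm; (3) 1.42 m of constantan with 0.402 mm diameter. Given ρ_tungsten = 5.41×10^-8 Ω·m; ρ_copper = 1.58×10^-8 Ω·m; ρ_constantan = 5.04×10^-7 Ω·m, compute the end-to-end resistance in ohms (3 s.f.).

128 Ω

Seg 1: A = π(d/2)² = π(1.9450e-05 m)² = 1.188e-09 m²
R_1 = (5.41×10^-8)(2.68)/(1.188e-09) = 122 Ω
Seg 2: A = π(d/2)² = π(1.2800e-04 m)² = 5.147e-08 m²
R_2 = (1.58×10^-8)(1.33)/(5.147e-08) = 0.4083 Ω
Seg 3: A = π(d/2)² = π(2.0100e-04 m)² = 1.269e-07 m²
R_3 = (5.04×10^-7)(1.42)/(1.269e-07) = 5.639 Ω
R_total = R_1 + R_2 + R_3 = 128 Ω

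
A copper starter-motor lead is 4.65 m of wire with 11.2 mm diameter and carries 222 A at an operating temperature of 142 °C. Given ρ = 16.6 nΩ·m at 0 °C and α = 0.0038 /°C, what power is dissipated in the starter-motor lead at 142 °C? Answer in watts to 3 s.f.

ρ = 16.6 nΩ·m = 1.66×10^-8 Ω·m
A = π(d/2)² = π(5.6000e-03 m)² = 9.852e-05 m²
R₍0₎ = ρL/A = (1.66×10^-8)(4.65)/(9.852e-05) = 7.835×10^-4 Ω
R₍142₎ = R₍0₎(1 + αΔT) = 7.835×10^-4 × (1 + 0.0038×142) = 0.001206 Ω
P = I²R = (222)² × 0.001206 = 59.4 W

59.4 W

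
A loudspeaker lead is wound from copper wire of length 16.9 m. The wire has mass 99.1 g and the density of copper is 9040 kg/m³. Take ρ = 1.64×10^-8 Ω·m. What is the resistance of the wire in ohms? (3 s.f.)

0.427 Ω

A = m/(density·L) = 0.0991/(9040×16.9) = 6.4866e-07 m²
R = ρL/A = (1.64×10^-8)(16.9)/(6.4866e-07) = 0.427 Ω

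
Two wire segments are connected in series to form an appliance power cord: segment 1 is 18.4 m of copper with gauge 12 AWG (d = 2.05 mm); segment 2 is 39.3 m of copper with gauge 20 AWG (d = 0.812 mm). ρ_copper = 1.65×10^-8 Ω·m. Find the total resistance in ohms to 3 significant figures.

1.34 Ω

Segment 1: A = π(2.05/2 mm)² = π(1.0250e-03 m)² = 3.301e-06 m²
R₁ = ρL/A = (1.65×10^-8)(18.4)/(3.301e-06) = 0.09198 Ω
Segment 2: A = π(0.812/2 mm)² = π(4.0600e-04 m)² = 5.178e-07 m²
R₂ = (1.65×10^-8)(39.3)/(5.178e-07) = 1.252 Ω
R = R₁ + R₂ = 1.34 Ω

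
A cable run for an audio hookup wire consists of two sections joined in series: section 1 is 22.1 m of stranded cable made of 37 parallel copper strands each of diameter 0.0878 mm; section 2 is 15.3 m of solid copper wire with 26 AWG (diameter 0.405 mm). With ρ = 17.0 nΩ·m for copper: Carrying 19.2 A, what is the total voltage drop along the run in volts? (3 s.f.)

ρ = 17.0 nΩ·m = 1.70×10^-8 Ω·m
Section 1: A_strand = π(4.3900e-05)² = 6.055e-09 m²; R₁ = ρL/(N·A_s) = (1.70×10^-8)(22.1)/(37×6.055e-09) = 1.677 Ω
Section 2: A = π(0.405/2 mm)² = π(2.0250e-04 m)² = 1.288e-07 m²
R₂ = (1.70×10^-8)(15.3)/(1.288e-07) = 2.019 Ω
R = R₁ + R₂ = 3.696 Ω
V = IR = 19.2 × 3.696 = 71.0 V

71.0 V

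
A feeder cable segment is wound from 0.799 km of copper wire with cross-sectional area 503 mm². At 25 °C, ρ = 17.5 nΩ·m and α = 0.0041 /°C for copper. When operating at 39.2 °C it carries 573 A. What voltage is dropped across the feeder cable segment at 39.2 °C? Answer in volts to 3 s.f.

ρ = 17.5 nΩ·m = 1.75×10^-8 Ω·m
A = 503 mm² = 5.030e-04 m²
R₍25₎ = ρL/A = (1.75×10^-8)(799)/(5.030e-04) = 0.0278 Ω
R₍39.2₎ = R₍25₎(1 + αΔT) = 0.0278 × (1 + 0.0041×14.2) = 0.02942 Ω
V = IR = 573 × 0.02942 = 16.9 V

16.9 V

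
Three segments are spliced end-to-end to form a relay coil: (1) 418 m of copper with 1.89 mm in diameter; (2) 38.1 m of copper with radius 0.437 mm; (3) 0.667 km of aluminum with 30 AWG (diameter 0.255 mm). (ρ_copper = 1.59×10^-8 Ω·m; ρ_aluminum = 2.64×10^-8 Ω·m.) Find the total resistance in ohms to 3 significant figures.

348 Ω

Seg 1: A = π(d/2)² = π(9.4500e-04 m)² = 2.806e-06 m²
R_1 = (1.59×10^-8)(418)/(2.806e-06) = 2.369 Ω
Seg 2: A = πr² = π(4.3700e-04 m)² = 5.999e-07 m²
R_2 = (1.59×10^-8)(38.1)/(5.999e-07) = 1.01 Ω
Seg 3: A = π(0.255/2 mm)² = π(1.2750e-04 m)² = 5.107e-08 m²
R_3 = (2.64×10^-8)(667)/(5.107e-08) = 344.8 Ω
R_total = R_1 + R_2 + R_3 = 348 Ω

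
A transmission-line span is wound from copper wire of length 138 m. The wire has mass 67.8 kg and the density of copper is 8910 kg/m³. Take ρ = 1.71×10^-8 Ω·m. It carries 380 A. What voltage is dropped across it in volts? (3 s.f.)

16.3 V

A = m/(density·L) = 67.8/(8910×138) = 5.5141e-05 m²
R = ρL/A = (1.71×10^-8)(138)/(5.5141e-05) = 0.0428 Ω
V = IR = 380 × 0.0428 = 16.3 V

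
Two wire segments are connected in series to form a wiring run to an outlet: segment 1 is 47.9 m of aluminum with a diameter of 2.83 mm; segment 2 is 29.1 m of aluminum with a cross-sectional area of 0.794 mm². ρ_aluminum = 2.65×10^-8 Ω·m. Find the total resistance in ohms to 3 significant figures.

Segment 1: A = π(d/2)² = π(1.4150e-03 m)² = 6.290e-06 m²
R₁ = ρL/A = (2.65×10^-8)(47.9)/(6.290e-06) = 0.2018 Ω
Segment 2: A = 0.794 mm² = 7.940e-07 m²
R₂ = (2.65×10^-8)(29.1)/(7.940e-07) = 0.9712 Ω
R = R₁ + R₂ = 1.17 Ω

1.17 Ω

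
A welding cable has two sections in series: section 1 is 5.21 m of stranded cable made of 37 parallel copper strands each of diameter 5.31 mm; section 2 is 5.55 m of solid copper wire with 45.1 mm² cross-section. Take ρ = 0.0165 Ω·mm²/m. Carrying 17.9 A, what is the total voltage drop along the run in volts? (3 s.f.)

0.0382 V

ρ = 0.0165 Ω·mm²/m = 1.65×10^-8 Ω·m
Section 1: A_strand = π(2.6550e-03)² = 2.215e-05 m²; R₁ = ρL/(N·A_s) = (1.65×10^-8)(5.21)/(37×2.215e-05) = 1.049×10^-4 Ω
Section 2: A = 45.1 mm² = 4.510e-05 m²
R₂ = (1.65×10^-8)(5.55)/(4.510e-05) = 0.00203 Ω
R = R₁ + R₂ = 0.002135 Ω
V = IR = 17.9 × 0.002135 = 0.0382 V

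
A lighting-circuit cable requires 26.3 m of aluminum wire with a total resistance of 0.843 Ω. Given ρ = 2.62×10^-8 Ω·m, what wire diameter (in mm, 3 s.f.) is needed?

A = ρL/R = (2.62×10^-8)(26.3)/(0.843) = 8.174e-07 m²
d = 2√(A/π) = 1.020e-03 m = 1.02 mm

1.02 mm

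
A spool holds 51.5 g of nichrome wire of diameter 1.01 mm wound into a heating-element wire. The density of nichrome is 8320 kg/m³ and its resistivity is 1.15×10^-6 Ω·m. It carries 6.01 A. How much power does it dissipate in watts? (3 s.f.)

401 W

A = π(d/2)² = π(5.0500e-04 m)² = 8.0118e-07 m²
L = m/(density·A) = 0.0515/(8320×8.0118e-07) = 7.726 m
R = ρL/A = (1.15×10^-6)(7.726)/(8.0118e-07) = 11.09 Ω
P = I²R = (6.01)² × 11.09 = 401 W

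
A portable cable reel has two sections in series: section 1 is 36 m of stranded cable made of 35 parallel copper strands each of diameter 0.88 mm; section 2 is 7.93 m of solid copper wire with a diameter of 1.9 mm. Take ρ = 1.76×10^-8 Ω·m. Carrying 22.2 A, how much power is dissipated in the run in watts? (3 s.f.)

38.9 W

Section 1: A_strand = π(4.4000e-04)² = 6.082e-07 m²; R₁ = ρL/(N·A_s) = (1.76×10^-8)(36)/(35×6.082e-07) = 0.02976 Ω
Section 2: A = π(d/2)² = π(9.5000e-04 m)² = 2.835e-06 m²
R₂ = (1.76×10^-8)(7.93)/(2.835e-06) = 0.04923 Ω
R = R₁ + R₂ = 0.07899 Ω
P = I²R = (22.2)² × 0.07899 = 38.9 W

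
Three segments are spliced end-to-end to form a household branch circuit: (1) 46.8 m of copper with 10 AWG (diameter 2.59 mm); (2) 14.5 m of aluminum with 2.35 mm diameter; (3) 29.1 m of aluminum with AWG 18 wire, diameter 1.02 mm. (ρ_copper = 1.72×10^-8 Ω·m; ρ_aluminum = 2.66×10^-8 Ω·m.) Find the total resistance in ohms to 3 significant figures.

Seg 1: A = π(2.59/2 mm)² = π(1.2950e-03 m)² = 5.269e-06 m²
R_1 = (1.72×10^-8)(46.8)/(5.269e-06) = 0.1528 Ω
Seg 2: A = π(d/2)² = π(1.1750e-03 m)² = 4.337e-06 m²
R_2 = (2.66×10^-8)(14.5)/(4.337e-06) = 0.08893 Ω
Seg 3: A = π(1.02/2 mm)² = π(5.1000e-04 m)² = 8.171e-07 m²
R_3 = (2.66×10^-8)(29.1)/(8.171e-07) = 0.9473 Ω
R_total = R_1 + R_2 + R_3 = 1.19 Ω

1.19 Ω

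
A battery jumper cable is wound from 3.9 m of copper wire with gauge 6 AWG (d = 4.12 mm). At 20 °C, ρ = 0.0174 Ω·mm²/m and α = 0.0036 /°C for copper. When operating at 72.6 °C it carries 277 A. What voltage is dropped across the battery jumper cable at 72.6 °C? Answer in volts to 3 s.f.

1.68 V

ρ = 0.0174 Ω·mm²/m = 1.74×10^-8 Ω·m
A = π(4.12/2 mm)² = π(2.0600e-03 m)² = 1.333e-05 m²
R₍20₎ = ρL/A = (1.74×10^-8)(3.9)/(1.333e-05) = 0.00509 Ω
R₍72.6₎ = R₍20₎(1 + αΔT) = 0.00509 × (1 + 0.0036×52.6) = 0.006054 Ω
V = IR = 277 × 0.006054 = 1.68 V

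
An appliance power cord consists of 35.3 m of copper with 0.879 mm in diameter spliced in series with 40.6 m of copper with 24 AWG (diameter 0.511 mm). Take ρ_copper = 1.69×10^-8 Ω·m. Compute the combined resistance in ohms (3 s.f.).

Segment 1: A = π(d/2)² = π(4.3950e-04 m)² = 6.068e-07 m²
R₁ = ρL/A = (1.69×10^-8)(35.3)/(6.068e-07) = 0.9831 Ω
Segment 2: A = π(0.511/2 mm)² = π(2.5550e-04 m)² = 2.051e-07 m²
R₂ = (1.69×10^-8)(40.6)/(2.051e-07) = 3.346 Ω
R = R₁ + R₂ = 4.33 Ω

4.33 Ω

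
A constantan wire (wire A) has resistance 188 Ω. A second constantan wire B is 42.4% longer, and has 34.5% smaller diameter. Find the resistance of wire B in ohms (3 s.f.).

R ∝ L/d², so R_B/R_A = (1 + 42.4/100) × (1 − 34.5/100)⁻²
= 1.424 × 2.331 = 3.319
R_B = 3.319 × 188 = 624 Ω

624 Ω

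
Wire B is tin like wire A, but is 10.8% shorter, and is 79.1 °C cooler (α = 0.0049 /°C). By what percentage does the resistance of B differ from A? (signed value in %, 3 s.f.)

R ∝ ρL/d² with ρ ∝ (1+αΔT), so R_B/R_A = (1 − 10.8/100) × (1 − 0.0049×79.1)
= 0.892 × 0.6124 = 0.5463
(R_B − R_A)/R_A = 0.5463 − 1 = -45.4%

-45.4%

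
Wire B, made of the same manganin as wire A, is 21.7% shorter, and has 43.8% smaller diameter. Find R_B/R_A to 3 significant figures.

R ∝ L/d², so R_B/R_A = (1 − 21.7/100) × (1 − 43.8/100)⁻²
= 0.783 × 3.166 = 2.48

2.48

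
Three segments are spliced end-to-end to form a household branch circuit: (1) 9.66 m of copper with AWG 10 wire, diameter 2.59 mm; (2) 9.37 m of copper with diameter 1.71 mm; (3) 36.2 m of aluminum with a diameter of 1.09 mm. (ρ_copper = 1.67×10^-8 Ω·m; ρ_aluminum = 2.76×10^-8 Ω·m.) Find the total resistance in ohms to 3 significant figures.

1.17 Ω

Seg 1: A = π(2.59/2 mm)² = π(1.2950e-03 m)² = 5.269e-06 m²
R_1 = (1.67×10^-8)(9.66)/(5.269e-06) = 0.03062 Ω
Seg 2: A = π(d/2)² = π(8.5500e-04 m)² = 2.297e-06 m²
R_2 = (1.67×10^-8)(9.37)/(2.297e-06) = 0.06814 Ω
Seg 3: A = π(d/2)² = π(5.4500e-04 m)² = 9.331e-07 m²
R_3 = (2.76×10^-8)(36.2)/(9.331e-07) = 1.071 Ω
R_total = R_1 + R_2 + R_3 = 1.17 Ω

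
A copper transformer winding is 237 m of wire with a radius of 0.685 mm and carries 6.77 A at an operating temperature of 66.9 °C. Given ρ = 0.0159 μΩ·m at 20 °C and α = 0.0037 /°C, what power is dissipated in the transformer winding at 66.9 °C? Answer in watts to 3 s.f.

ρ = 0.0159 μΩ·m = 1.59×10^-8 Ω·m
A = πr² = π(6.8500e-04 m)² = 1.474e-06 m²
R₍20₎ = ρL/A = (1.59×10^-8)(237)/(1.474e-06) = 2.556 Ω
R₍66.9₎ = R₍20₎(1 + αΔT) = 2.556 × (1 + 0.0037×46.9) = 3 Ω
P = I²R = (6.77)² × 3 = 137 W

137 W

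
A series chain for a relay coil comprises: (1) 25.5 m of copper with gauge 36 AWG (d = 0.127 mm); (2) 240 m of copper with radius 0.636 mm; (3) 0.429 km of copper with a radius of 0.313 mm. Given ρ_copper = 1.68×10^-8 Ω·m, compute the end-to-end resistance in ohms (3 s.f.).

Seg 1: A = π(0.127/2 mm)² = π(6.3500e-05 m)² = 1.267e-08 m²
R_1 = (1.68×10^-8)(25.5)/(1.267e-08) = 33.82 Ω
Seg 2: A = πr² = π(6.3600e-04 m)² = 1.271e-06 m²
R_2 = (1.68×10^-8)(240)/(1.271e-06) = 3.173 Ω
Seg 3: A = πr² = π(3.1300e-04 m)² = 3.078e-07 m²
R_3 = (1.68×10^-8)(429)/(3.078e-07) = 23.42 Ω
R_total = R_1 + R_2 + R_3 = 60.4 Ω

60.4 Ω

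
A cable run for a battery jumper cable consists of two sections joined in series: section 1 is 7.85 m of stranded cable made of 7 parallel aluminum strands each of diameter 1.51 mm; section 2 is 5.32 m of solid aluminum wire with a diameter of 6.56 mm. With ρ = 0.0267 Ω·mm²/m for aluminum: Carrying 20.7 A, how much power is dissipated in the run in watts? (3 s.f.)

8.97 W

ρ = 0.0267 Ω·mm²/m = 2.67×10^-8 Ω·m
Section 1: A_strand = π(7.5500e-04)² = 1.791e-06 m²; R₁ = ρL/(N·A_s) = (2.67×10^-8)(7.85)/(7×1.791e-06) = 0.01672 Ω
Section 2: A = π(d/2)² = π(3.2800e-03 m)² = 3.380e-05 m²
R₂ = (2.67×10^-8)(5.32)/(3.380e-05) = 0.004203 Ω
R = R₁ + R₂ = 0.02092 Ω
P = I²R = (20.7)² × 0.02092 = 8.97 W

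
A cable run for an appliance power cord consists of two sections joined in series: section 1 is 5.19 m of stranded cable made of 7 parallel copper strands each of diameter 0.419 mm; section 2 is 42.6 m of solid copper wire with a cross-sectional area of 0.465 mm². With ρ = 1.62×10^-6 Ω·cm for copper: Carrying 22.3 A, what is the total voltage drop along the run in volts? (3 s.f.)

35.0 V

ρ = 1.62×10^-6 Ω·cm = 1.62×10^-8 Ω·m
Section 1: A_strand = π(2.0950e-04)² = 1.379e-07 m²; R₁ = ρL/(N·A_s) = (1.62×10^-8)(5.19)/(7×1.379e-07) = 0.08711 Ω
Section 2: A = 0.465 mm² = 4.650e-07 m²
R₂ = (1.62×10^-8)(42.6)/(4.650e-07) = 1.484 Ω
R = R₁ + R₂ = 1.571 Ω
V = IR = 22.3 × 1.571 = 35.0 V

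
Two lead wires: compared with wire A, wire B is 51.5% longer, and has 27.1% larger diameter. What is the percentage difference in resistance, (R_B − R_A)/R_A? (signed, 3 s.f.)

-6.22%

R ∝ L/d², so R_B/R_A = (1 + 51.5/100) × (1 + 27.1/100)⁻²
= 1.515 × 0.619 = 0.9378
(R_B − R_A)/R_A = 0.9378 − 1 = -6.22%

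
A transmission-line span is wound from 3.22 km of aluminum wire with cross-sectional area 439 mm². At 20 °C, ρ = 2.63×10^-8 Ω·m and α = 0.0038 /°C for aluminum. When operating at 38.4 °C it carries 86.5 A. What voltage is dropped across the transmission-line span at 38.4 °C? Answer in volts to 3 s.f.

17.9 V

A = 439 mm² = 4.390e-04 m²
R₍20₎ = ρL/A = (2.63×10^-8)(3220)/(4.390e-04) = 0.1929 Ω
R₍38.4₎ = R₍20₎(1 + αΔT) = 0.1929 × (1 + 0.0038×18.4) = 0.2064 Ω
V = IR = 86.5 × 0.2064 = 17.9 V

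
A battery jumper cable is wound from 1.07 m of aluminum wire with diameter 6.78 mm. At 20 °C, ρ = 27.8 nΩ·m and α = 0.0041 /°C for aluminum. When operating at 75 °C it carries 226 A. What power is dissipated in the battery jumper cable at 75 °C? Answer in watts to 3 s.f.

ρ = 27.8 nΩ·m = 2.78×10^-8 Ω·m
A = π(d/2)² = π(3.3900e-03 m)² = 3.610e-05 m²
R₍20₎ = ρL/A = (2.78×10^-8)(1.07)/(3.610e-05) = 8.239×10^-4 Ω
R₍75₎ = R₍20₎(1 + αΔT) = 8.239×10^-4 × (1 + 0.0041×55) = 0.00101 Ω
P = I²R = (226)² × 0.00101 = 51.6 W

51.6 W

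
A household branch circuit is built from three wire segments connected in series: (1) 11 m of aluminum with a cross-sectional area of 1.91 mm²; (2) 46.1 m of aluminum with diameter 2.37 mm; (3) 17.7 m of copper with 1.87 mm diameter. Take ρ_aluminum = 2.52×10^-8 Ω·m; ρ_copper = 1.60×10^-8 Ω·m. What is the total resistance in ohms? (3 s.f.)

0.512 Ω

Seg 1: A = 1.91 mm² = 1.910e-06 m²
R_1 = (2.52×10^-8)(11)/(1.910e-06) = 0.1451 Ω
Seg 2: A = π(d/2)² = π(1.1850e-03 m)² = 4.412e-06 m²
R_2 = (2.52×10^-8)(46.1)/(4.412e-06) = 0.2633 Ω
Seg 3: A = π(d/2)² = π(9.3500e-04 m)² = 2.746e-06 m²
R_3 = (1.60×10^-8)(17.7)/(2.746e-06) = 0.1031 Ω
R_total = R_1 + R_2 + R_3 = 0.512 Ω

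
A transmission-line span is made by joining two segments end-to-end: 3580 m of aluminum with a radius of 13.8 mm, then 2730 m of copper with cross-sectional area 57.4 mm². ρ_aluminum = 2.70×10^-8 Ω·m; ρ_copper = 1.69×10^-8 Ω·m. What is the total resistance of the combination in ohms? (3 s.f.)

Segment 1: A = πr² = π(1.3800e-02 m)² = 5.983e-04 m²
R₁ = ρL/A = (2.70×10^-8)(3580)/(5.983e-04) = 0.1616 Ω
Segment 2: A = 57.4 mm² = 5.740e-05 m²
R₂ = (1.69×10^-8)(2730)/(5.740e-05) = 0.8038 Ω
R = R₁ + R₂ = 0.965 Ω

0.965 Ω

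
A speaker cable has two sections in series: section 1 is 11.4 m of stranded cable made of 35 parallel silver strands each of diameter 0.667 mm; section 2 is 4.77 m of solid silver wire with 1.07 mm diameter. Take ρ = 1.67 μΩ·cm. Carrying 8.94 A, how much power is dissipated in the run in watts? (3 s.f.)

8.32 W

ρ = 1.67 μΩ·cm = 1.67×10^-8 Ω·m
Section 1: A_strand = π(3.3350e-04)² = 3.494e-07 m²; R₁ = ρL/(N·A_s) = (1.67×10^-8)(11.4)/(35×3.494e-07) = 0.01557 Ω
Section 2: A = π(d/2)² = π(5.3500e-04 m)² = 8.992e-07 m²
R₂ = (1.67×10^-8)(4.77)/(8.992e-07) = 0.08859 Ω
R = R₁ + R₂ = 0.1042 Ω
P = I²R = (8.94)² × 0.1042 = 8.32 W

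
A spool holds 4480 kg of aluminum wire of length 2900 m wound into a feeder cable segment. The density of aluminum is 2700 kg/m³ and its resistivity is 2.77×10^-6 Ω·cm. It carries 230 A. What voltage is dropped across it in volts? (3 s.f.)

32.3 V

ρ = 2.77×10^-6 Ω·cm = 2.77×10^-8 Ω·m
A = m/(density·L) = 4480/(2700×2900) = 5.7216e-04 m²
R = ρL/A = (2.77×10^-8)(2900)/(5.7216e-04) = 0.1404 Ω
V = IR = 230 × 0.1404 = 32.3 V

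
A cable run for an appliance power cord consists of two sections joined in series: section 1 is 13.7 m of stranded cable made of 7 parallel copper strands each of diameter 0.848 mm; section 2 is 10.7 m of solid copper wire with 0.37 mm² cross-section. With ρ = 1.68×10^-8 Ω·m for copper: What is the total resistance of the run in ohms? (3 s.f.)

Section 1: A_strand = π(4.2400e-04)² = 5.648e-07 m²; R₁ = ρL/(N·A_s) = (1.68×10^-8)(13.7)/(7×5.648e-07) = 0.05822 Ω
Section 2: A = 0.37 mm² = 3.700e-07 m²
R₂ = (1.68×10^-8)(10.7)/(3.700e-07) = 0.4858 Ω
R = R₁ + R₂ = 0.544 Ω

0.544 Ω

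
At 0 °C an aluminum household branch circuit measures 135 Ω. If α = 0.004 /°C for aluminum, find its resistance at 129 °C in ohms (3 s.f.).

ΔT = 129 − 0 = 129 °C
R = R₀(1 + αΔT) = 135 × (1 + 0.004×129) = 135 × 1.516 = 205 Ω

205 Ω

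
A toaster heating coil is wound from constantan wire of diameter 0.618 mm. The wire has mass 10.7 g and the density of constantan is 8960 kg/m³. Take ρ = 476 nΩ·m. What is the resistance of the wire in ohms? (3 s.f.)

6.32 Ω

ρ = 476 nΩ·m = 4.76×10^-7 Ω·m
A = π(d/2)² = π(3.0900e-04 m)² = 2.9996e-07 m²
L = m/(density·A) = 0.0107/(8960×2.9996e-07) = 3.981 m
R = ρL/A = (4.76×10^-7)(3.981)/(2.9996e-07) = 6.32 Ω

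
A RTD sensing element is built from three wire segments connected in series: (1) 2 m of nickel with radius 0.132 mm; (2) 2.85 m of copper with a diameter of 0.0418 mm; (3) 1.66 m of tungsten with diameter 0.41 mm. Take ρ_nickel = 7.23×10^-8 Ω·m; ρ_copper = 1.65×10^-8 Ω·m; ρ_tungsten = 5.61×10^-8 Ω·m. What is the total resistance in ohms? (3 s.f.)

37.6 Ω

Seg 1: A = πr² = π(1.3200e-04 m)² = 5.474e-08 m²
R_1 = (7.23×10^-8)(2)/(5.474e-08) = 2.642 Ω
Seg 2: A = π(d/2)² = π(2.0900e-05 m)² = 1.372e-09 m²
R_2 = (1.65×10^-8)(2.85)/(1.372e-09) = 34.27 Ω
Seg 3: A = π(d/2)² = π(2.0500e-04 m)² = 1.320e-07 m²
R_3 = (5.61×10^-8)(1.66)/(1.320e-07) = 0.7054 Ω
R_total = R_1 + R_2 + R_3 = 37.6 Ω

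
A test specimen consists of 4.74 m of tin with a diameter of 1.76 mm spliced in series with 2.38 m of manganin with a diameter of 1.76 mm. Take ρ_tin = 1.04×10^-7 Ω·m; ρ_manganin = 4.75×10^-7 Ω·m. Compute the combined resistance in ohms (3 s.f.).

Segment 1: A = π(d/2)² = π(8.8000e-04 m)² = 2.433e-06 m²
R₁ = ρL/A = (1.04×10^-7)(4.74)/(2.433e-06) = 0.2026 Ω
R₂ = (4.75×10^-7)(2.38)/(2.433e-06) = 0.4647 Ω
R = R₁ + R₂ = 0.667 Ω

0.667 Ω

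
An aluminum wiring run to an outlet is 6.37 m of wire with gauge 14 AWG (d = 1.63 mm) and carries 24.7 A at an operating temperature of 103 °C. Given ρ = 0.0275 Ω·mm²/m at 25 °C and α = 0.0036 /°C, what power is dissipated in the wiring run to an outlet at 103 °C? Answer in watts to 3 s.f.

ρ = 0.0275 Ω·mm²/m = 2.75×10^-8 Ω·m
A = π(1.63/2 mm)² = π(8.1500e-04 m)² = 2.087e-06 m²
R₍25₎ = ρL/A = (2.75×10^-8)(6.37)/(2.087e-06) = 0.08395 Ω
R₍103₎ = R₍25₎(1 + αΔT) = 0.08395 × (1 + 0.0036×78) = 0.1075 Ω
P = I²R = (24.7)² × 0.1075 = 65.6 W

65.6 W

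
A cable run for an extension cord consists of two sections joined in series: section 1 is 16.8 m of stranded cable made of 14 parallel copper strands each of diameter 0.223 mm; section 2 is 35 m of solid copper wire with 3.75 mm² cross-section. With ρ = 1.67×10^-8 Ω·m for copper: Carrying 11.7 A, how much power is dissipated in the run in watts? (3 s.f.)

Section 1: A_strand = π(1.1150e-04)² = 3.906e-08 m²; R₁ = ρL/(N·A_s) = (1.67×10^-8)(16.8)/(14×3.906e-08) = 0.5131 Ω
Section 2: A = 3.75 mm² = 3.750e-06 m²
R₂ = (1.67×10^-8)(35)/(3.750e-06) = 0.1559 Ω
R = R₁ + R₂ = 0.669 Ω
P = I²R = (11.7)² × 0.669 = 91.6 W

91.6 W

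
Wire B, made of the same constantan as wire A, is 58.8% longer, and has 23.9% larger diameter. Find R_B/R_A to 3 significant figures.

R ∝ L/d², so R_B/R_A = (1 + 58.8/100) × (1 + 23.9/100)⁻²
= 1.588 × 0.6514 = 1.03

1.03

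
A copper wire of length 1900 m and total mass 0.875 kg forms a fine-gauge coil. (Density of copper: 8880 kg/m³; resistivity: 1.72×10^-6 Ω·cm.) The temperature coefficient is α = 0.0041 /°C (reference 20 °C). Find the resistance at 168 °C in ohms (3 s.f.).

ρ = 1.72×10^-6 Ω·cm = 1.72×10^-8 Ω·m
A = m/(density·L) = 0.875/(8880×1900) = 5.1861e-08 m²
R = ρL/A = (1.72×10^-8)(1900)/(5.1861e-08) = 630.1 Ω
R(168 °C) = 630.1 × (1 + 0.0041×148) = 1010 Ω

1010 Ω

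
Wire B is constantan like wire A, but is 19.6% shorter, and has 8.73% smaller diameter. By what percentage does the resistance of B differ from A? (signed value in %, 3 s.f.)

R ∝ L/d², so R_B/R_A = (1 − 19.6/100) × (1 − 8.73/100)⁻²
= 0.804 × 1.2 = 0.9652
(R_B − R_A)/R_A = 0.9652 − 1 = -3.48%

-3.48%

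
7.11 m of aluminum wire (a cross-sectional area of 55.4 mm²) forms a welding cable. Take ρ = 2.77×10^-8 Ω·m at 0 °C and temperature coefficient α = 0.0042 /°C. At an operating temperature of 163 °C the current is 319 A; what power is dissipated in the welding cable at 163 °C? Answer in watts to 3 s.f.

609 W

A = 55.4 mm² = 5.540e-05 m²
R₍0₎ = ρL/A = (2.77×10^-8)(7.11)/(5.540e-05) = 0.003555 Ω
R₍163₎ = R₍0₎(1 + αΔT) = 0.003555 × (1 + 0.0042×163) = 0.005989 Ω
P = I²R = (319)² × 0.005989 = 609 W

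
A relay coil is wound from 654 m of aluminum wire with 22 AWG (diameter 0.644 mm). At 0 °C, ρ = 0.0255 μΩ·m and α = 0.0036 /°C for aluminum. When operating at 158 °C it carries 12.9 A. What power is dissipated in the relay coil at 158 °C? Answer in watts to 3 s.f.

ρ = 0.0255 μΩ·m = 2.55×10^-8 Ω·m
A = π(0.644/2 mm)² = π(3.2200e-04 m)² = 3.257e-07 m²
R₍0₎ = ρL/A = (2.55×10^-8)(654)/(3.257e-07) = 51.2 Ω
R₍158₎ = R₍0₎(1 + αΔT) = 51.2 × (1 + 0.0036×158) = 80.32 Ω
P = I²R = (12.9)² × 80.32 = 13400 W

13400 W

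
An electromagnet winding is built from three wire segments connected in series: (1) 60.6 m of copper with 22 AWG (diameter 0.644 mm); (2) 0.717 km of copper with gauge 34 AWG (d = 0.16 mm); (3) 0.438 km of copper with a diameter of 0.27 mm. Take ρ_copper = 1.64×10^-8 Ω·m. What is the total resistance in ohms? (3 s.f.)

713 Ω

Seg 1: A = π(0.644/2 mm)² = π(3.2200e-04 m)² = 3.257e-07 m²
R_1 = (1.64×10^-8)(60.6)/(3.257e-07) = 3.051 Ω
Seg 2: A = π(0.16/2 mm)² = π(8.0000e-05 m)² = 2.011e-08 m²
R_2 = (1.64×10^-8)(717)/(2.011e-08) = 584.8 Ω
Seg 3: A = π(d/2)² = π(1.3500e-04 m)² = 5.726e-08 m²
R_3 = (1.64×10^-8)(438)/(5.726e-08) = 125.5 Ω
R_total = R_1 + R_2 + R_3 = 713 Ω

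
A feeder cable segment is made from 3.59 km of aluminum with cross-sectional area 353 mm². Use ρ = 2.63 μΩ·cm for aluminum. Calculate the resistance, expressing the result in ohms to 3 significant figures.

0.267 Ω

ρ = 2.63 μΩ·cm = 2.63×10^-8 Ω·m
A = 353 mm² = 3.530e-04 m²
R = ρL/A = (2.63×10^-8)(3590 m)/(3.530e-04 m²) = 0.267 Ω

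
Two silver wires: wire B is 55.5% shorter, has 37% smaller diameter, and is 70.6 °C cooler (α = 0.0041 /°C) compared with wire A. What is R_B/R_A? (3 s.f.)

R ∝ ρL/d² with ρ ∝ (1+αΔT), so R_B/R_A = (1 − 55.5/100) × (1 − 37/100)⁻² × (1 − 0.0041×70.6)
= 0.445 × 2.519 × 0.7105 = 0.797

0.797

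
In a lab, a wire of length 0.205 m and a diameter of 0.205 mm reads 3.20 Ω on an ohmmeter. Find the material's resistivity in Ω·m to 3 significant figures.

A = π(d/2)² = π(1.0250e-04 m)² = 3.301e-08 m²
ρ = RA/L = (3.2)(3.301e-08)/(0.205) = 5.15×10^-7 Ω·m

5.15×10^-7 Ω·m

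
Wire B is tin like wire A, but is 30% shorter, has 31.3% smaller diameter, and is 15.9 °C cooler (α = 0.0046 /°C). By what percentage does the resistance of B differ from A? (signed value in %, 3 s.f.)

R ∝ ρL/d² with ρ ∝ (1+αΔT), so R_B/R_A = (1 − 30/100) × (1 − 31.3/100)⁻² × (1 − 0.0046×15.9)
= 0.7 × 2.119 × 0.9269 = 1.375
(R_B − R_A)/R_A = 1.375 − 1 = 37.5%

37.5%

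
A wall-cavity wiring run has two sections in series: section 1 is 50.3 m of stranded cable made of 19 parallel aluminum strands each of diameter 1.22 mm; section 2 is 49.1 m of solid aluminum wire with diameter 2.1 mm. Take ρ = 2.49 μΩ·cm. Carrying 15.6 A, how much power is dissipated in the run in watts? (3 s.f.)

ρ = 2.49 μΩ·cm = 2.49×10^-8 Ω·m
Section 1: A_strand = π(6.1000e-04)² = 1.169e-06 m²; R₁ = ρL/(N·A_s) = (2.49×10^-8)(50.3)/(19×1.169e-06) = 0.05639 Ω
Section 2: A = π(d/2)² = π(1.0500e-03 m)² = 3.464e-06 m²
R₂ = (2.49×10^-8)(49.1)/(3.464e-06) = 0.353 Ω
R = R₁ + R₂ = 0.4094 Ω
P = I²R = (15.6)² × 0.4094 = 99.6 W

99.6 W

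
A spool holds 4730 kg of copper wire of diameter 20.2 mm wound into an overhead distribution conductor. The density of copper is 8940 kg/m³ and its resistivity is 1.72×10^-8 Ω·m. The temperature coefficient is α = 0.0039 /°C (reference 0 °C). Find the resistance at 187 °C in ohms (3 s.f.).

A = π(d/2)² = π(1.0100e-02 m)² = 3.2047e-04 m²
L = m/(density·A) = 4730/(8940×3.2047e-04) = 1651 m
R = ρL/A = (1.72×10^-8)(1651)/(3.2047e-04) = 0.08861 Ω
R(187 °C) = 0.08861 × (1 + 0.0039×187) = 0.153 Ω

0.153 Ω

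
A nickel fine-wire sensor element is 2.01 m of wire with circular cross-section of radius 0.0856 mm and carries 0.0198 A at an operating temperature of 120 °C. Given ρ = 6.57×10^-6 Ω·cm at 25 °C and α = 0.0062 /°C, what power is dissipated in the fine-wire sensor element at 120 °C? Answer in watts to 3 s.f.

0.00357 W

ρ = 6.57×10^-6 Ω·cm = 6.57×10^-8 Ω·m
A = πr² = π(8.5600e-05 m)² = 2.302e-08 m²
R₍25₎ = ρL/A = (6.57×10^-8)(2.01)/(2.302e-08) = 5.737 Ω
R₍120₎ = R₍25₎(1 + αΔT) = 5.737 × (1 + 0.0062×95) = 9.116 Ω
P = I²R = (0.0198)² × 9.116 = 0.00357 W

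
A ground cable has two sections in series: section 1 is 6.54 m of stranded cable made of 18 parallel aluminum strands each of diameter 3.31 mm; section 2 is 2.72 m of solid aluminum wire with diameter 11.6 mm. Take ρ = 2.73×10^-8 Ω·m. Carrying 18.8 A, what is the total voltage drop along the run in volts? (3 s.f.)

Section 1: A_strand = π(1.6550e-03)² = 8.605e-06 m²; R₁ = ρL/(N·A_s) = (2.73×10^-8)(6.54)/(18×8.605e-06) = 0.001153 Ω
Section 2: A = π(d/2)² = π(5.8000e-03 m)² = 1.057e-04 m²
R₂ = (2.73×10^-8)(2.72)/(1.057e-04) = 7.026×10^-4 Ω
R = R₁ + R₂ = 0.001855 Ω
V = IR = 18.8 × 0.001855 = 0.0349 V

0.0349 V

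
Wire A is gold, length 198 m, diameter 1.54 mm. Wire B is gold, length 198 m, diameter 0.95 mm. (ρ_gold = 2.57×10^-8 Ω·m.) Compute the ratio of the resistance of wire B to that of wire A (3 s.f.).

2.63

R ∝ ρL/d², so R_B/R_A = (d_A/d_B)²
= (1.54/0.95)² = 2.63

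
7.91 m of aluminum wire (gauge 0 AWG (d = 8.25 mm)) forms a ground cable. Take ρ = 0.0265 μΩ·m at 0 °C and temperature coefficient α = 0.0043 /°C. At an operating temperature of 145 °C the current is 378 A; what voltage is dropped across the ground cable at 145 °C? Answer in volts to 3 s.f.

2.41 V

ρ = 0.0265 μΩ·m = 2.65×10^-8 Ω·m
A = π(8.25/2 mm)² = π(4.1250e-03 m)² = 5.346e-05 m²
R₍0₎ = ρL/A = (2.65×10^-8)(7.91)/(5.346e-05) = 0.003921 Ω
R₍145₎ = R₍0₎(1 + αΔT) = 0.003921 × (1 + 0.0043×145) = 0.006366 Ω
V = IR = 378 × 0.006366 = 2.41 V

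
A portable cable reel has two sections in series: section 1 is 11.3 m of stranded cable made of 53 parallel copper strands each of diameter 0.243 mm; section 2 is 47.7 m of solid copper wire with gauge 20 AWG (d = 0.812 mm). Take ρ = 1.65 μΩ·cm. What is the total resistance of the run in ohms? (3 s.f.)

1.60 Ω

ρ = 1.65 μΩ·cm = 1.65×10^-8 Ω·m
Section 1: A_strand = π(1.2150e-04)² = 4.638e-08 m²; R₁ = ρL/(N·A_s) = (1.65×10^-8)(11.3)/(53×4.638e-08) = 0.07585 Ω
Section 2: A = π(0.812/2 mm)² = π(4.0600e-04 m)² = 5.178e-07 m²
R₂ = (1.65×10^-8)(47.7)/(5.178e-07) = 1.52 Ω
R = R₁ + R₂ = 1.60 Ω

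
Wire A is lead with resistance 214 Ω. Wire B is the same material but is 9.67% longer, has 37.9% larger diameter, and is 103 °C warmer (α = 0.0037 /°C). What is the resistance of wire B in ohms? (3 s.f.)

170 Ω

R ∝ ρL/d² with ρ ∝ (1+αΔT), so R_B/R_A = (1 + 9.67/100) × (1 + 37.9/100)⁻² × (1 + 0.0037×103)
= 1.097 × 0.5259 × 1.381 = 0.7965
R_B = 0.7965 × 214 = 170 Ω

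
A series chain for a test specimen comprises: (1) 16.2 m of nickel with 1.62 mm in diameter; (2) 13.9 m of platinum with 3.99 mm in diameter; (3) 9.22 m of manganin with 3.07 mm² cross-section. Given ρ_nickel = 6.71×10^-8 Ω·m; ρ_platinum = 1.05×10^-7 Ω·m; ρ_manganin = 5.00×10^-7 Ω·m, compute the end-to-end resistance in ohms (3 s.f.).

2.15 Ω

Seg 1: A = π(d/2)² = π(8.1000e-04 m)² = 2.061e-06 m²
R_1 = (6.71×10^-8)(16.2)/(2.061e-06) = 0.5274 Ω
Seg 2: A = π(d/2)² = π(1.9950e-03 m)² = 1.250e-05 m²
R_2 = (1.05×10^-7)(13.9)/(1.250e-05) = 0.1167 Ω
Seg 3: A = 3.07 mm² = 3.070e-06 m²
R_3 = (5.00×10^-7)(9.22)/(3.070e-06) = 1.502 Ω
R_total = R_1 + R_2 + R_3 = 2.15 Ω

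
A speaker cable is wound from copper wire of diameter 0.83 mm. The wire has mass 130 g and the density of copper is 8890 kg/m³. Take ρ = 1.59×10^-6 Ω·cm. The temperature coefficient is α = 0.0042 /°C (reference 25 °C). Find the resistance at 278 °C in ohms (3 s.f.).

1.64 Ω

ρ = 1.59×10^-6 Ω·cm = 1.59×10^-8 Ω·m
A = π(d/2)² = π(4.1500e-04 m)² = 5.4106e-07 m²
L = m/(density·A) = 0.13/(8890×5.4106e-07) = 27.03 m
R = ρL/A = (1.59×10^-8)(27.03)/(5.4106e-07) = 0.7942 Ω
R(278 °C) = 0.7942 × (1 + 0.0042×253) = 1.64 Ω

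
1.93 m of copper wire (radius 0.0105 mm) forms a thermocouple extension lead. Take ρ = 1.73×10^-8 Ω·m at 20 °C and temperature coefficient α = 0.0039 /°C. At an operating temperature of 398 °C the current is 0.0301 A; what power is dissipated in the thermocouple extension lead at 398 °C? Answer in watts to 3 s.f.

A = πr² = π(1.0500e-05 m)² = 3.464e-10 m²
R₍20₎ = ρL/A = (1.73×10^-8)(1.93)/(3.464e-10) = 96.4 Ω
R₍398₎ = R₍20₎(1 + αΔT) = 96.4 × (1 + 0.0039×378) = 238.5 Ω
P = I²R = (0.0301)² × 238.5 = 0.216 W

0.216 W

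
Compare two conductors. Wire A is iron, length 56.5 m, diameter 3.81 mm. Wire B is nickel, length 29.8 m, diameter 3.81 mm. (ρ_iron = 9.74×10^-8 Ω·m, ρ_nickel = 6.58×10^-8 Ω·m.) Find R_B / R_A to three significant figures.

R ∝ ρL/d², so R_B/R_A = (ρ_B/ρ_A) × (L_B/L_A)
= (6.58×10^-8/9.74×10^-8) × (29.8/56.5) = 0.356

0.356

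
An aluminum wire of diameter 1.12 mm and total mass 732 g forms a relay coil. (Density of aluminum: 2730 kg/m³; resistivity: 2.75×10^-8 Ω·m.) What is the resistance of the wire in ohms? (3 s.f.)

A = π(d/2)² = π(5.6000e-04 m)² = 9.8520e-07 m²
L = m/(density·A) = 0.732/(2730×9.8520e-07) = 272.2 m
R = ρL/A = (2.75×10^-8)(272.2)/(9.8520e-07) = 7.60 Ω

7.60 Ω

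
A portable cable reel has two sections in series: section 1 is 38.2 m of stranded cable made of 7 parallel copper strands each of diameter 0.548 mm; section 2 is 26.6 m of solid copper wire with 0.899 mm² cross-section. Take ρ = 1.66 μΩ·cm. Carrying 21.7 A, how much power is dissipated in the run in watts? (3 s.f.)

ρ = 1.66 μΩ·cm = 1.66×10^-8 Ω·m
Section 1: A_strand = π(2.7400e-04)² = 2.359e-07 m²; R₁ = ρL/(N·A_s) = (1.66×10^-8)(38.2)/(7×2.359e-07) = 0.3841 Ω
Section 2: A = 0.899 mm² = 8.990e-07 m²
R₂ = (1.66×10^-8)(26.6)/(8.990e-07) = 0.4912 Ω
R = R₁ + R₂ = 0.8752 Ω
P = I²R = (21.7)² × 0.8752 = 412 W

412 W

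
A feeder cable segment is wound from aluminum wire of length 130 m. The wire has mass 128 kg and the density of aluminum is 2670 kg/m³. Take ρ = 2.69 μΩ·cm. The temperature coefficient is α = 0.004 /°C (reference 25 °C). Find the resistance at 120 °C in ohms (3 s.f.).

ρ = 2.69 μΩ·cm = 2.69×10^-8 Ω·m
A = m/(density·L) = 128/(2670×130) = 3.6877e-04 m²
R = ρL/A = (2.69×10^-8)(130)/(3.6877e-04) = 0.009483 Ω
R(120 °C) = 0.009483 × (1 + 0.004×95) = 0.0131 Ω

0.0131 Ω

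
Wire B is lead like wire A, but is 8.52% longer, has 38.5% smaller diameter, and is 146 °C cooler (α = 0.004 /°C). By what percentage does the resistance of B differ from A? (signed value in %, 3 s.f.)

19.4%

R ∝ ρL/d² with ρ ∝ (1+αΔT), so R_B/R_A = (1 + 8.52/100) × (1 − 38.5/100)⁻² × (1 − 0.004×146)
= 1.085 × 2.644 × 0.416 = 1.194
(R_B − R_A)/R_A = 1.194 − 1 = 19.4%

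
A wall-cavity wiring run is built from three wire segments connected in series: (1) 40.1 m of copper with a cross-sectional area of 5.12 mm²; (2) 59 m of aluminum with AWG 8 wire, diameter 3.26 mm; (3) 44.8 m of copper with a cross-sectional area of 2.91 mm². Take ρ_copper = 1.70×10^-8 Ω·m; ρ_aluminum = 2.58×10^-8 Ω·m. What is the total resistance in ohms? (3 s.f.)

0.577 Ω

Seg 1: A = 5.12 mm² = 5.120e-06 m²
R_1 = (1.70×10^-8)(40.1)/(5.120e-06) = 0.1331 Ω
Seg 2: A = π(3.26/2 mm)² = π(1.6300e-03 m)² = 8.347e-06 m²
R_2 = (2.58×10^-8)(59)/(8.347e-06) = 0.1824 Ω
Seg 3: A = 2.91 mm² = 2.910e-06 m²
R_3 = (1.70×10^-8)(44.8)/(2.910e-06) = 0.2617 Ω
R_total = R_1 + R_2 + R_3 = 0.577 Ω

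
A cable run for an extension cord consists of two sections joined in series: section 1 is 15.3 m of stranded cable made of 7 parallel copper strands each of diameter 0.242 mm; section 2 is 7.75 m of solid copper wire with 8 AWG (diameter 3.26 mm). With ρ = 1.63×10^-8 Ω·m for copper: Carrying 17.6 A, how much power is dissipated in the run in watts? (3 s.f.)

Section 1: A_strand = π(1.2100e-04)² = 4.600e-08 m²; R₁ = ρL/(N·A_s) = (1.63×10^-8)(15.3)/(7×4.600e-08) = 0.7746 Ω
Section 2: A = π(3.26/2 mm)² = π(1.6300e-03 m)² = 8.347e-06 m²
R₂ = (1.63×10^-8)(7.75)/(8.347e-06) = 0.01513 Ω
R = R₁ + R₂ = 0.7897 Ω
P = I²R = (17.6)² × 0.7897 = 245 W

245 W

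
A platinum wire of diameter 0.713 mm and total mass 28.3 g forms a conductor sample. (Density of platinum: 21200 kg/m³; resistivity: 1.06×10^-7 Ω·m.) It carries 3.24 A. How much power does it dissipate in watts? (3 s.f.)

9.32 W

A = π(d/2)² = π(3.5650e-04 m)² = 3.9927e-07 m²
L = m/(density·A) = 0.0283/(21200×3.9927e-07) = 3.343 m
R = ρL/A = (1.06×10^-7)(3.343)/(3.9927e-07) = 0.8876 Ω
P = I²R = (3.24)² × 0.8876 = 9.32 W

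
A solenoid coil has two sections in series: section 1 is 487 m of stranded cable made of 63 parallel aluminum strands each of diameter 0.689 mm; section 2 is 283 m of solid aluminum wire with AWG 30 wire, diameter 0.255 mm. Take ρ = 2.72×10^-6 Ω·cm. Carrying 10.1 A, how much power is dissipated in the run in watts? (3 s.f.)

15400 W

ρ = 2.72×10^-6 Ω·cm = 2.72×10^-8 Ω·m
Section 1: A_strand = π(3.4450e-04)² = 3.728e-07 m²; R₁ = ρL/(N·A_s) = (2.72×10^-8)(487)/(63×3.728e-07) = 0.5639 Ω
Section 2: A = π(0.255/2 mm)² = π(1.2750e-04 m)² = 5.107e-08 m²
R₂ = (2.72×10^-8)(283)/(5.107e-08) = 150.7 Ω
R = R₁ + R₂ = 151.3 Ω
P = I²R = (10.1)² × 151.3 = 15400 W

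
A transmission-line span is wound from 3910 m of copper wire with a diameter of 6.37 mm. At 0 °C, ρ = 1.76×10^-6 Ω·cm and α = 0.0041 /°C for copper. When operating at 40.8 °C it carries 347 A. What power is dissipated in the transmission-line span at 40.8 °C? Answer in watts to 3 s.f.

ρ = 1.76×10^-6 Ω·cm = 1.76×10^-8 Ω·m
A = π(d/2)² = π(3.1850e-03 m)² = 3.187e-05 m²
R₍0₎ = ρL/A = (1.76×10^-8)(3910)/(3.187e-05) = 2.159 Ω
R₍40.8₎ = R₍0₎(1 + αΔT) = 2.159 × (1 + 0.0041×40.8) = 2.521 Ω
P = I²R = (347)² × 2.521 = 3.03×10^5 W

3.03×10^5 W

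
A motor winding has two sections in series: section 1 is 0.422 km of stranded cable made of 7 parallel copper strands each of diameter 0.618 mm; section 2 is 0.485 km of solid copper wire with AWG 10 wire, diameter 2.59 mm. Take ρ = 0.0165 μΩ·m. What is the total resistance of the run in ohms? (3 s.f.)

4.84 Ω

ρ = 0.0165 μΩ·m = 1.65×10^-8 Ω·m
Section 1: A_strand = π(3.0900e-04)² = 3.000e-07 m²; R₁ = ρL/(N·A_s) = (1.65×10^-8)(422)/(7×3.000e-07) = 3.316 Ω
Section 2: A = π(2.59/2 mm)² = π(1.2950e-03 m)² = 5.269e-06 m²
R₂ = (1.65×10^-8)(485)/(5.269e-06) = 1.519 Ω
R = R₁ + R₂ = 4.84 Ω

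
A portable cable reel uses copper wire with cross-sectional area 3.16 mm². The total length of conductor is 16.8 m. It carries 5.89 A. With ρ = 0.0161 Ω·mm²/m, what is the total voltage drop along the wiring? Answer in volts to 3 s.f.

0.504 V

ρ = 0.0161 Ω·mm²/m = 1.61×10^-8 Ω·m
A = 3.16 mm² = 3.160e-06 m²
R = ρL/A = (1.61×10^-8)(16.8)/(3.160e-06) = 0.08559 Ω
V = IR = 5.89 × 0.08559 = 0.504 V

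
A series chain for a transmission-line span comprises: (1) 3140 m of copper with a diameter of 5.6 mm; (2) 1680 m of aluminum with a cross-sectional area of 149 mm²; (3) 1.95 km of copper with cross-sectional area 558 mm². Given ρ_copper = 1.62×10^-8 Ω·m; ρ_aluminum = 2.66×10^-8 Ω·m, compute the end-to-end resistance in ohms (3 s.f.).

Seg 1: A = π(d/2)² = π(2.8000e-03 m)² = 2.463e-05 m²
R_1 = (1.62×10^-8)(3140)/(2.463e-05) = 2.065 Ω
Seg 2: A = 149 mm² = 1.490e-04 m²
R_2 = (2.66×10^-8)(1680)/(1.490e-04) = 0.2999 Ω
Seg 3: A = 558 mm² = 5.580e-04 m²
R_3 = (1.62×10^-8)(1950)/(5.580e-04) = 0.05661 Ω
R_total = R_1 + R_2 + R_3 = 2.42 Ω

2.42 Ω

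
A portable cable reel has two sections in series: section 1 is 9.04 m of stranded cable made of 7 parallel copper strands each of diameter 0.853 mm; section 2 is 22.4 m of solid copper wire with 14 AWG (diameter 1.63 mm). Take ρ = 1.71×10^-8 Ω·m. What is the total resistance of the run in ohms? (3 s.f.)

Section 1: A_strand = π(4.2650e-04)² = 5.715e-07 m²; R₁ = ρL/(N·A_s) = (1.71×10^-8)(9.04)/(7×5.715e-07) = 0.03864 Ω
Section 2: A = π(1.63/2 mm)² = π(8.1500e-04 m)² = 2.087e-06 m²
R₂ = (1.71×10^-8)(22.4)/(2.087e-06) = 0.1836 Ω
R = R₁ + R₂ = 0.222 Ω

0.222 Ω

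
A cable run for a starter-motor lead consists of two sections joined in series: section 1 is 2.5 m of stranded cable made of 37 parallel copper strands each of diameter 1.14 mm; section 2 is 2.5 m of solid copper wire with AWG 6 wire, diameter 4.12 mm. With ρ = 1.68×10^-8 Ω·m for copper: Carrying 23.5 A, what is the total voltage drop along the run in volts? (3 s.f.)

0.100 V

Section 1: A_strand = π(5.7000e-04)² = 1.021e-06 m²; R₁ = ρL/(N·A_s) = (1.68×10^-8)(2.5)/(37×1.021e-06) = 0.001112 Ω
Section 2: A = π(4.12/2 mm)² = π(2.0600e-03 m)² = 1.333e-05 m²
R₂ = (1.68×10^-8)(2.5)/(1.333e-05) = 0.00315 Ω
R = R₁ + R₂ = 0.004263 Ω
V = IR = 23.5 × 0.004263 = 0.100 V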